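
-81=-81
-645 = -645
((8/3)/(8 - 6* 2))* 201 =-134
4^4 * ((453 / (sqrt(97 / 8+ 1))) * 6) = 463872 * sqrt(210) / 35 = 192061.25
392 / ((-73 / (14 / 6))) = -12.53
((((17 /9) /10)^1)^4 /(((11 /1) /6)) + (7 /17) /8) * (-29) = -386675966 /255605625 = -1.51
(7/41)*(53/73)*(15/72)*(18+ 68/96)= 832895/1723968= 0.48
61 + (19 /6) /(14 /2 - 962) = 349511 /5730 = 61.00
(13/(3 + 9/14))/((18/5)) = 455/459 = 0.99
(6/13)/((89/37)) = 222/1157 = 0.19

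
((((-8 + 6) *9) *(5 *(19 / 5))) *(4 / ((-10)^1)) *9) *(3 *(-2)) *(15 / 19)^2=-87480 / 19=-4604.21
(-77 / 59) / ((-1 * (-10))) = -77 / 590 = -0.13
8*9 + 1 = 73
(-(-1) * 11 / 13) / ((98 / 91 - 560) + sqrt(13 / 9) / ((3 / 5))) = -6474006 / 4276320311 - 6435 * sqrt(13) / 4276320311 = -0.00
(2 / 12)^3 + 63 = 13609 / 216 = 63.00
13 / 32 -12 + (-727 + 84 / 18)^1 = -70457 / 96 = -733.93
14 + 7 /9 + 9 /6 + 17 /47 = 14077 /846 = 16.64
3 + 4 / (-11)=29 / 11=2.64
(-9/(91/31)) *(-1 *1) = 3.07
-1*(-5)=5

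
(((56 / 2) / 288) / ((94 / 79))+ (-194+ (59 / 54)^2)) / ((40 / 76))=-2007409489 / 5482080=-366.18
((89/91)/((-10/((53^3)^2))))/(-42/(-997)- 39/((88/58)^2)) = 1903775527865651176/14841777405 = 128271397.42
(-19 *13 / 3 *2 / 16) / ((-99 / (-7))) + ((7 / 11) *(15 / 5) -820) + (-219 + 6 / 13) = -32041885 / 30888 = -1037.36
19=19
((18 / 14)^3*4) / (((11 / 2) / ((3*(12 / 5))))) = 209952 / 18865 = 11.13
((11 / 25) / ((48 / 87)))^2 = 101761 / 160000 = 0.64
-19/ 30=-0.63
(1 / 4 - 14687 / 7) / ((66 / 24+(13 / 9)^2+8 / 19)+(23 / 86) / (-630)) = -399.06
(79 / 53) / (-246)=-79 / 13038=-0.01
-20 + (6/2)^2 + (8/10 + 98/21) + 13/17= -1216/255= -4.77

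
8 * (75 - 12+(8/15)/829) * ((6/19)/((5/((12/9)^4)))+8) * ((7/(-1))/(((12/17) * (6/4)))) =-7842929294816/287061975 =-27321.38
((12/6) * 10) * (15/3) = 100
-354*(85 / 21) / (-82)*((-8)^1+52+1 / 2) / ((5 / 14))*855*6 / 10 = 45793971 / 41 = 1116926.12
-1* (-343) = 343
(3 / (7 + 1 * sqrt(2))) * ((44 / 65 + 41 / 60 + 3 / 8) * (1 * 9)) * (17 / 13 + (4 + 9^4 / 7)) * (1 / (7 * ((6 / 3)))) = 130610043 / 278005-130610043 * sqrt(2) / 1946035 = 374.90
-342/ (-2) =171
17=17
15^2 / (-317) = -225 / 317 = -0.71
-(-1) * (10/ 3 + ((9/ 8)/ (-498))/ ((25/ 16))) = 20741/ 6225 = 3.33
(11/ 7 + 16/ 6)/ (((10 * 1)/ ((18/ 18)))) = 89/ 210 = 0.42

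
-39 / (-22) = 39 / 22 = 1.77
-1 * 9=-9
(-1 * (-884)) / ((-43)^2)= 884 / 1849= 0.48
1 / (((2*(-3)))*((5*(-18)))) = 1 / 540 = 0.00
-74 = -74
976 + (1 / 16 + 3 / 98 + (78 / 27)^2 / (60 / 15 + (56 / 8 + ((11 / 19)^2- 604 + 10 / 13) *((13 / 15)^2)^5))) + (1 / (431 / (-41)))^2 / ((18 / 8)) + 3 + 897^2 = 14631916548361578708310170949411 / 18163026165601251698195376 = 805588.03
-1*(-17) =17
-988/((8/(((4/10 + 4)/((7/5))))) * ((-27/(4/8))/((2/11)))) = 247/189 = 1.31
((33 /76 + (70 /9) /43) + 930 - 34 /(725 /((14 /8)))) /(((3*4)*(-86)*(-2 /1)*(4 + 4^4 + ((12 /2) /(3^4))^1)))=19842406961 /11446410524800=0.00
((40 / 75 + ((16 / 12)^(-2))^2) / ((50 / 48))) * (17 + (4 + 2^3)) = 23.66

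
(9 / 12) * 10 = 7.50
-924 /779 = -1.19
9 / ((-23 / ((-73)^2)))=-47961 / 23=-2085.26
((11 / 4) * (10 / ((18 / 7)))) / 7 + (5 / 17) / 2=1025 / 612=1.67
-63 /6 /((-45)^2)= -7 /1350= -0.01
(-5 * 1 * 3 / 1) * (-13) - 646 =-451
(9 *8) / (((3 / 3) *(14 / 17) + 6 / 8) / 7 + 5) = 11424 / 829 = 13.78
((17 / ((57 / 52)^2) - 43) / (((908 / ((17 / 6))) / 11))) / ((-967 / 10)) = 87645965 / 8558216892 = 0.01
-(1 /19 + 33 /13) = -640 /247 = -2.59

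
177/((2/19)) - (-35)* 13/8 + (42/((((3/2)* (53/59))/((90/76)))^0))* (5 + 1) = 15923/8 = 1990.38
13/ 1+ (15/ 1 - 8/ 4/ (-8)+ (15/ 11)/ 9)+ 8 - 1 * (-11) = 47.40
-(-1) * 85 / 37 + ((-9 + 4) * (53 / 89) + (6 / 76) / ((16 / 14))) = -611807 / 1001072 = -0.61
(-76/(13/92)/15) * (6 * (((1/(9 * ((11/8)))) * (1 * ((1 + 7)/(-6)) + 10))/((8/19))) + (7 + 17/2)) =-913.61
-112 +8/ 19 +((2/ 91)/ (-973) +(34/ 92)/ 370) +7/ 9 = -28552912667759/ 257697318060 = -110.80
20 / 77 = 0.26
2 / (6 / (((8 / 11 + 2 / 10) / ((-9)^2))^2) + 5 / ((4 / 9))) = 2312 / 52938405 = 0.00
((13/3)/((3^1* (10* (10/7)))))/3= 0.03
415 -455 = -40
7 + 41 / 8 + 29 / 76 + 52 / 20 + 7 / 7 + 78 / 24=14711 / 760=19.36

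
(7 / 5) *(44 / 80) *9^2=6237 / 100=62.37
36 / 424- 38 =-37.92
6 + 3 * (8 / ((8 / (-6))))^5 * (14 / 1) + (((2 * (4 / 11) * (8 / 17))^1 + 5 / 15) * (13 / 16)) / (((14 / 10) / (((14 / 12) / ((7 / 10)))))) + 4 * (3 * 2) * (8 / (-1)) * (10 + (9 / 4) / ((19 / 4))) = -1176842653307 / 3581424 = -328596.29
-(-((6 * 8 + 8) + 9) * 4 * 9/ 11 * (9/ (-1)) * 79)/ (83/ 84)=-139754160/ 913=-153071.37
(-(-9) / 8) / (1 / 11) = 99 / 8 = 12.38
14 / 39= 0.36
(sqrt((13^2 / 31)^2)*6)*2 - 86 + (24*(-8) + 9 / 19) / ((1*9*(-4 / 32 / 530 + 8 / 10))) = -282753826 / 5991897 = -47.19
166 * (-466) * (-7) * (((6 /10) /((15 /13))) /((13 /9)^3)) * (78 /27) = 87721704 /325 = 269912.94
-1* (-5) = 5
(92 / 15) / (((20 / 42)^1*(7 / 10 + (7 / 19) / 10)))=437 / 25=17.48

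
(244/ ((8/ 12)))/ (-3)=-122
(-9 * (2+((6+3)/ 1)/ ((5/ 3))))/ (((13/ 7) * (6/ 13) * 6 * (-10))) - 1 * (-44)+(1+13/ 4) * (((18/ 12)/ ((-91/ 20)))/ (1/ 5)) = 696869/ 18200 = 38.29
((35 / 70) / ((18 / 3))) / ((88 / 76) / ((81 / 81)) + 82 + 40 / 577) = 10963 / 10949040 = 0.00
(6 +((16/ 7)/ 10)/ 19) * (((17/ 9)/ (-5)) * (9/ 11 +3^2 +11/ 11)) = -24.57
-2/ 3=-0.67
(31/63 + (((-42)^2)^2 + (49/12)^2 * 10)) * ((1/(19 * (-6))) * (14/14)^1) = -1568379067/57456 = -27297.05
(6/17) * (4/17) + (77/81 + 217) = 5103950/23409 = 218.03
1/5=0.20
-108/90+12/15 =-2/5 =-0.40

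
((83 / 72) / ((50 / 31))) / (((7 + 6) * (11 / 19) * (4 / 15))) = 48887 / 137280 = 0.36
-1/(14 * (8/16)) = -0.14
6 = 6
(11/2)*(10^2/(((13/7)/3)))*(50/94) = 288750/611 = 472.59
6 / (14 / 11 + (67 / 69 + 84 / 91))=59202 / 31247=1.89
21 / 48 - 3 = -2.56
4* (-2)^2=16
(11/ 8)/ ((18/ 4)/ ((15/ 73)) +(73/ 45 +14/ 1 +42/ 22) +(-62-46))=-5445/ 271532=-0.02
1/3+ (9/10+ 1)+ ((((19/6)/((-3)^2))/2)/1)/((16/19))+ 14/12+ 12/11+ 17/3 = 985231/95040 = 10.37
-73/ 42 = -1.74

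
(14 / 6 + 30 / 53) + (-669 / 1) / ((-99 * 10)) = 20843 / 5830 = 3.58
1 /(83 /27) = 27 /83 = 0.33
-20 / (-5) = 4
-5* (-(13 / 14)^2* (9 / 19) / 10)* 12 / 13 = 351 / 1862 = 0.19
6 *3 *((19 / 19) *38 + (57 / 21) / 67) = 321138 / 469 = 684.73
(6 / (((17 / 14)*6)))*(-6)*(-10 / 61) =840 / 1037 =0.81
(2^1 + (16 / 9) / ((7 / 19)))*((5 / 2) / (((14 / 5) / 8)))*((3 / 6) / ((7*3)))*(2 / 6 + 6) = 204250 / 27783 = 7.35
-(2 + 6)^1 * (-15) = 120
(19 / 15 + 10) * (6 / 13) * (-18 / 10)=-234 / 25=-9.36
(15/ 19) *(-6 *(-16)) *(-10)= -14400/ 19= -757.89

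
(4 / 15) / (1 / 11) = 44 / 15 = 2.93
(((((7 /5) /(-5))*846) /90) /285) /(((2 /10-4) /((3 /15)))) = 329 /676875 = 0.00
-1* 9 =-9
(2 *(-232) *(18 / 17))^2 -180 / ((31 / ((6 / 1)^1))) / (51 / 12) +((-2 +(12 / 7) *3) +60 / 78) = 196777911548 / 815269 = 241365.62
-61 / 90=-0.68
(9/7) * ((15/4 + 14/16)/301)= 333/16856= 0.02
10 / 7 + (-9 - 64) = -501 / 7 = -71.57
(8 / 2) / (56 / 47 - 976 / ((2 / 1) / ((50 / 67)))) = -3149 / 285762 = -0.01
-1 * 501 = -501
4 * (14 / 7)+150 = 158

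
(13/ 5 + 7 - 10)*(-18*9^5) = 2125764/ 5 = 425152.80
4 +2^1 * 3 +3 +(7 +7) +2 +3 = 32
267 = 267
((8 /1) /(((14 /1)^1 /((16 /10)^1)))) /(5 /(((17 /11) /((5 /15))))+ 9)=816 /8995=0.09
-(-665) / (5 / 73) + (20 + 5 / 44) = 428081 / 44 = 9729.11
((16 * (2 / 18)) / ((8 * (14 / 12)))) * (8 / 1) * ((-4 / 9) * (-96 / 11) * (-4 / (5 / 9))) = -16384 / 385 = -42.56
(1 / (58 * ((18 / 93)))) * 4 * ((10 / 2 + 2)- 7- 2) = -62 / 87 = -0.71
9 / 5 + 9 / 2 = 63 / 10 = 6.30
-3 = -3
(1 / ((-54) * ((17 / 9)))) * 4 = -2 / 51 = -0.04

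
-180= -180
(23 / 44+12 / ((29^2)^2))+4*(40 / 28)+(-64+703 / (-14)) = -3360291503 / 31120364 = -107.98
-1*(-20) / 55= 4 / 11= 0.36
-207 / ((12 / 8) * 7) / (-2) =69 / 7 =9.86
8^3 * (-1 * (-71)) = 36352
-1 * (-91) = 91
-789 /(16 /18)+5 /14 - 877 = -98799 /56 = -1764.27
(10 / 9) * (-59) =-590 / 9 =-65.56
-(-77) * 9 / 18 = 77 / 2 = 38.50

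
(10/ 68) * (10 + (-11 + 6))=25/ 34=0.74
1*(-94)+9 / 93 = -93.90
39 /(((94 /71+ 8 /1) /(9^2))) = 224289 /662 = 338.81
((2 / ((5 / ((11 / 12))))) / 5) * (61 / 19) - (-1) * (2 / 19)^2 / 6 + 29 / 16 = 295989 / 144400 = 2.05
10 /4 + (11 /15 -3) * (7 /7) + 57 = 1717 /30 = 57.23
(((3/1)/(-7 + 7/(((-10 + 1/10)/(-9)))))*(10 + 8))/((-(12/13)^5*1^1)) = 4084223/32256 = 126.62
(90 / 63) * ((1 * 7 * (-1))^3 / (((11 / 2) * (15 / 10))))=-1960 / 33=-59.39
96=96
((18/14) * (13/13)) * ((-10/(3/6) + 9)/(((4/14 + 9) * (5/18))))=-1782/325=-5.48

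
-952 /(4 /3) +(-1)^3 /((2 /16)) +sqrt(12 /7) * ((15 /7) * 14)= -722 +60 * sqrt(21) /7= -682.72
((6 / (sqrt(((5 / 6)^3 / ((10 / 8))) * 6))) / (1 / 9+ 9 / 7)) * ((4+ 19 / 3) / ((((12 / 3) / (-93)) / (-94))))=25609689 / 440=58203.84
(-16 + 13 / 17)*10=-2590 / 17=-152.35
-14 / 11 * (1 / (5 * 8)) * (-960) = 336 / 11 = 30.55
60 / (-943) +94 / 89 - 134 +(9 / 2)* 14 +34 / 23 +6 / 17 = -4229177 / 62033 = -68.18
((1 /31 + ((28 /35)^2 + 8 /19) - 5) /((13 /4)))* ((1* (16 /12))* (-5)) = 920416 /114855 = 8.01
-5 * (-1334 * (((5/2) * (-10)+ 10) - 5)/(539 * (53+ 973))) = -66700/276507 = -0.24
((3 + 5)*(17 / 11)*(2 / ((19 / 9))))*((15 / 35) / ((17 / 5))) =2160 / 1463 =1.48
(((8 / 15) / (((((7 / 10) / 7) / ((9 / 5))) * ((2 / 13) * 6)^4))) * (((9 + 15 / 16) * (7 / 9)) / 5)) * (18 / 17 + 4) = 455633633 / 4406400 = 103.40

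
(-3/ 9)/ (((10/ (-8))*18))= 2/ 135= 0.01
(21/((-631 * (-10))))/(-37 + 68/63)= -1323/14279530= -0.00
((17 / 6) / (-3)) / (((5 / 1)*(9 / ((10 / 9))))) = -17 / 729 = -0.02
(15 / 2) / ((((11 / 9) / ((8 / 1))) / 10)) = 5400 / 11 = 490.91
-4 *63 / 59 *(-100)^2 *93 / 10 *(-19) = 445284000 / 59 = 7547186.44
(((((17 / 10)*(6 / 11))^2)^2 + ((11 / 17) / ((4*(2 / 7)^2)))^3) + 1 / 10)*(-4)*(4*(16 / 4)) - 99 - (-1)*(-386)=-2982924702533123 / 2877249320000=-1036.73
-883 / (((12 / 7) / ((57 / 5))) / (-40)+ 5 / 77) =-14433.84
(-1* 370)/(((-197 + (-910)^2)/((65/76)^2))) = -781625/2390983864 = -0.00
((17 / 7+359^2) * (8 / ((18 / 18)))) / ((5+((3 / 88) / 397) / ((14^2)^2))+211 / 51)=70573647746359296 / 625419241369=112842.14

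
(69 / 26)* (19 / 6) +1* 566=29869 / 52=574.40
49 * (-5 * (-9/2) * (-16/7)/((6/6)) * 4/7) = -1440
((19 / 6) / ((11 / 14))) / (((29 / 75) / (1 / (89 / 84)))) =279300 / 28391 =9.84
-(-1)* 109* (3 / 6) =109 / 2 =54.50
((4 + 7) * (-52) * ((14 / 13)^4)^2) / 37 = -64934718464 / 2321695129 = -27.97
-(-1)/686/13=1/8918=0.00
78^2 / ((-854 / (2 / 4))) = -1521 / 427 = -3.56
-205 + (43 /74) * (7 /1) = -14869 /74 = -200.93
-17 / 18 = -0.94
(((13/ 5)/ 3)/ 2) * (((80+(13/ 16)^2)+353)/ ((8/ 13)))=18761873/ 61440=305.37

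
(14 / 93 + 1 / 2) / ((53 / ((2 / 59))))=121 / 290811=0.00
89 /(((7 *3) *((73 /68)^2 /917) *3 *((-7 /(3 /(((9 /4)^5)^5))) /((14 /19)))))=-121397266144345160941568 /218063667455363299396729444497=-0.00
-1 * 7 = -7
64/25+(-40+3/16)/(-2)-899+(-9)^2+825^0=-635627/800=-794.53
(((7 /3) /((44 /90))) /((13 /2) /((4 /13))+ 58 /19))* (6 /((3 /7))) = 152 /55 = 2.76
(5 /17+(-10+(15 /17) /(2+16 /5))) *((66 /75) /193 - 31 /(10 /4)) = 25209072 /213265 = 118.21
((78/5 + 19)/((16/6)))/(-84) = -173/1120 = -0.15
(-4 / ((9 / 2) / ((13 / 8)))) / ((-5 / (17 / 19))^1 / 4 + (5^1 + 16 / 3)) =-884 / 5469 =-0.16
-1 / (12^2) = -0.01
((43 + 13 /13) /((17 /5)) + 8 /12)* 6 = 1388 /17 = 81.65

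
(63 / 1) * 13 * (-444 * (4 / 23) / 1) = -1454544 / 23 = -63241.04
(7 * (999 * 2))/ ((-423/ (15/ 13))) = -23310/ 611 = -38.15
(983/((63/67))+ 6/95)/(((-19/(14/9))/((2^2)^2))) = -1369.51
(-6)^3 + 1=-215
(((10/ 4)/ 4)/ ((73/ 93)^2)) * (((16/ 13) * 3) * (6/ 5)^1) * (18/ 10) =2802276/ 346385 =8.09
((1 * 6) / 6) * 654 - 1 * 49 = 605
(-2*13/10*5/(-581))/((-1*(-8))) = 13/4648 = 0.00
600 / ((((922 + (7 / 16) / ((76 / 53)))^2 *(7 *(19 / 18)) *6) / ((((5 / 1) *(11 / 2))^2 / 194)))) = 0.00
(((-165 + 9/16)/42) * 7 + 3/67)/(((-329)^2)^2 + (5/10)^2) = -58663/25119348590200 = -0.00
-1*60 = -60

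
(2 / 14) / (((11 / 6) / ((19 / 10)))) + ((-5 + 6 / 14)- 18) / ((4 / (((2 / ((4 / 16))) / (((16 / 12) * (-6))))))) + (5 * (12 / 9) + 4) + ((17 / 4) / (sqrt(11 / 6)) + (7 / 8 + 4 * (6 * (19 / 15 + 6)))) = 17 * sqrt(66) / 44 + 253087 / 1320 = 194.87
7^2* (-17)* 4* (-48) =159936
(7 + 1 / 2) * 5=75 / 2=37.50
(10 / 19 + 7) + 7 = 276 / 19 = 14.53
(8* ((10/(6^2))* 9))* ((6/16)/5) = 3/2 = 1.50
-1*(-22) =22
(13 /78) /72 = 1 /432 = 0.00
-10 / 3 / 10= -1 / 3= -0.33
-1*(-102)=102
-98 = -98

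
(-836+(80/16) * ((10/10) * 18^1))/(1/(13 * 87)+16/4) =-843726/4525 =-186.46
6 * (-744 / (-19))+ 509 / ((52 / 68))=222439 / 247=900.56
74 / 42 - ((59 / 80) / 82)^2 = 1.76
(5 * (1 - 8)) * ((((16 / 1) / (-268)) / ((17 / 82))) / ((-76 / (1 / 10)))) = -287 / 21641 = -0.01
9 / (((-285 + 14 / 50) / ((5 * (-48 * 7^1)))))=189000 / 3559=53.10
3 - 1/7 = 20/7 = 2.86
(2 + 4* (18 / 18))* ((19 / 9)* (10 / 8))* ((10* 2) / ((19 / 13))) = 650 / 3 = 216.67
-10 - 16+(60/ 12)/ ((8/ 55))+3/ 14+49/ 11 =8035/ 616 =13.04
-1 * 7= -7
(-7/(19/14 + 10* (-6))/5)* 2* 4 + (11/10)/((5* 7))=63911/287350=0.22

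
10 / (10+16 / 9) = 45 / 53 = 0.85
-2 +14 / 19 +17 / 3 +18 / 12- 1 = 559 / 114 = 4.90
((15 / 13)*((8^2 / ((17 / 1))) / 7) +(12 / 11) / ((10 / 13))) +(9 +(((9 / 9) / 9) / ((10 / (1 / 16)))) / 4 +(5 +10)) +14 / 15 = 26.97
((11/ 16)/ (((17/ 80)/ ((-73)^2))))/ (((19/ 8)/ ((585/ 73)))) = 18790200/ 323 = 58173.99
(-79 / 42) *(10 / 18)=-395 / 378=-1.04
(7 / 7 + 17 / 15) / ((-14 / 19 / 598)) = -181792 / 105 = -1731.35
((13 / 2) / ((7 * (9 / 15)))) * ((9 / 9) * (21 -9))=130 / 7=18.57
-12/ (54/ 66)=-44/ 3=-14.67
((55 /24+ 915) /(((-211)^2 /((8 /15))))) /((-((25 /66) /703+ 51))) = -68096798 /316053198849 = -0.00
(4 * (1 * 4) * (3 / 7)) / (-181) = -48 / 1267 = -0.04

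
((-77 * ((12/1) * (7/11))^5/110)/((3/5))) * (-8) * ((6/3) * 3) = 234198687744/161051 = 1454189.59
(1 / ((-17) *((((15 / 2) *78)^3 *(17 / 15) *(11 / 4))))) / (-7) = 4 / 297005784075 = 0.00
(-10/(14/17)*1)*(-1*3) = 255/7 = 36.43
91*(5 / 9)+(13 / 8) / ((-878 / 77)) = 3186911 / 63216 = 50.41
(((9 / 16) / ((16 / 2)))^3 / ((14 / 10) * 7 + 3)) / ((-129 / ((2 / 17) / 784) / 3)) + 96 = 3692194405806531 / 38460358393856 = 96.00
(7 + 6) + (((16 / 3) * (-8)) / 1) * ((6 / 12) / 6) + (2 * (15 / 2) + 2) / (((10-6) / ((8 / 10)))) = 578 / 45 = 12.84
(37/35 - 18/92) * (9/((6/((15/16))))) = 12483/10304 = 1.21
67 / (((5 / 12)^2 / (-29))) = -279792 / 25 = -11191.68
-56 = -56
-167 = -167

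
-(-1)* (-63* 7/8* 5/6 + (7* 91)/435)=-309533/6960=-44.47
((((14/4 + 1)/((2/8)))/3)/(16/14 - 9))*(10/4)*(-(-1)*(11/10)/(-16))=21/160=0.13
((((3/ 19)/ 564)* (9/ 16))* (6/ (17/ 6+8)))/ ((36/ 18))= 81/ 1857440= 0.00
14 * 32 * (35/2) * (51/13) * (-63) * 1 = -25189920/13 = -1937686.15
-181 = -181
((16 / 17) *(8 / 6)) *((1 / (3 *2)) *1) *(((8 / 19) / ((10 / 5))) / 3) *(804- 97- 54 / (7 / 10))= 564352 / 61047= 9.24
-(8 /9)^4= -4096 /6561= -0.62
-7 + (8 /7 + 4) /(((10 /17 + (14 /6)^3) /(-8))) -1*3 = -559262 /42707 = -13.10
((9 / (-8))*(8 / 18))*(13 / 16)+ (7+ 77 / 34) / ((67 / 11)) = 40633 / 36448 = 1.11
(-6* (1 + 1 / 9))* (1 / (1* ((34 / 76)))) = -760 / 51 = -14.90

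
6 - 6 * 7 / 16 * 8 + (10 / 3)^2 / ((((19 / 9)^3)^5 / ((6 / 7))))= -1594004612061380844795 / 106267889209123588093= -15.00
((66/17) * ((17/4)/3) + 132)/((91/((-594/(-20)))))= 16335/364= 44.88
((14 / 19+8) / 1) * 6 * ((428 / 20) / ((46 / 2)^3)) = 106572 / 1155865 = 0.09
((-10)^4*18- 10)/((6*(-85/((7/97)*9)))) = -377979/1649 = -229.22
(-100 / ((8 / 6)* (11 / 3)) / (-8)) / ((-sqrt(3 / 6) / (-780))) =43875* sqrt(2) / 22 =2820.39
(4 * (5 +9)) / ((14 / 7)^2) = 14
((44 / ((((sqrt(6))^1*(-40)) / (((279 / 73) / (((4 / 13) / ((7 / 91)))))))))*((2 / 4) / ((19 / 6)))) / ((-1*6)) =1023*sqrt(6) / 221920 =0.01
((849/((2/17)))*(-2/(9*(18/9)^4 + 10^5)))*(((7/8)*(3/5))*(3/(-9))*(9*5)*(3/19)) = 2727837/15221888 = 0.18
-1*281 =-281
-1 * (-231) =231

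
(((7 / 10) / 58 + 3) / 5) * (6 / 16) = 5241 / 23200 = 0.23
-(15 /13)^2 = -225 /169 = -1.33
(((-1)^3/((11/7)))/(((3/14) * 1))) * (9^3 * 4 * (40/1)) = -3810240/11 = -346385.45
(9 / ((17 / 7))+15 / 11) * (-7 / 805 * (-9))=8532 / 21505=0.40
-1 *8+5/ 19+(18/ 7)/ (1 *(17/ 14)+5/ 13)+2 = -7609/ 1843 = -4.13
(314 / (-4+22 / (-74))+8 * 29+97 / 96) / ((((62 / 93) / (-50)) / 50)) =-508613125 / 848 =-599779.63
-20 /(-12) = 5 /3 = 1.67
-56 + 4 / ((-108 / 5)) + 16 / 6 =-1445 / 27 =-53.52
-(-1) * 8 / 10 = 4 / 5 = 0.80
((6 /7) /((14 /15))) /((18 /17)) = 85 /98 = 0.87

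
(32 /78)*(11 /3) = 176 /117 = 1.50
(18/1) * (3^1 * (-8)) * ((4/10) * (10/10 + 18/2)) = -1728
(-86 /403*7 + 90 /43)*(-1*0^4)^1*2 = 0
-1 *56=-56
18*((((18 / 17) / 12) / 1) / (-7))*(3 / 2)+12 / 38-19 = -86029 / 4522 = -19.02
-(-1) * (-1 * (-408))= 408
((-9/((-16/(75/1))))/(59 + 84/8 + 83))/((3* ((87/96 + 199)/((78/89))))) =14040/34729313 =0.00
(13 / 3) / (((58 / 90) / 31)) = 6045 / 29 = 208.45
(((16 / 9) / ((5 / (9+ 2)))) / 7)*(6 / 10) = 0.34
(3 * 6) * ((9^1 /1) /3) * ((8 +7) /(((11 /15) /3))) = 36450 /11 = 3313.64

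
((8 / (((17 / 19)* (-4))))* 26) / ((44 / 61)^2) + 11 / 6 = -2712007 / 24684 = -109.87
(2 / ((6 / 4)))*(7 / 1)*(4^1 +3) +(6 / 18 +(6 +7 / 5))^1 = 1096 / 15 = 73.07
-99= -99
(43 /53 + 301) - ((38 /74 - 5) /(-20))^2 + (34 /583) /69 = 1661825502397 /5507076300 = 301.76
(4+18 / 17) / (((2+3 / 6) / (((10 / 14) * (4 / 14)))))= 344 / 833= 0.41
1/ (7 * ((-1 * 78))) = -1/ 546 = -0.00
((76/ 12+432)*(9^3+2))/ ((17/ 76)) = 4297420/ 3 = 1432473.33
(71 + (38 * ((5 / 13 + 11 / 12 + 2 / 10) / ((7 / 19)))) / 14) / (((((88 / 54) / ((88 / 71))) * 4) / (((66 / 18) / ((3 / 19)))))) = 655497359 / 1809080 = 362.34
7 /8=0.88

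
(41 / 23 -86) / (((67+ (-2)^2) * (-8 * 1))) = 1937 / 13064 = 0.15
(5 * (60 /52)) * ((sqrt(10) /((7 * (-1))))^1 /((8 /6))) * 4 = -225 * sqrt(10) /91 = -7.82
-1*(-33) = 33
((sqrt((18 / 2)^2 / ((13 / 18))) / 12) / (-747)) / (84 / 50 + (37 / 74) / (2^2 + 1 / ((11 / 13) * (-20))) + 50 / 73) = -1582275 * sqrt(26) / 17016788152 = -0.00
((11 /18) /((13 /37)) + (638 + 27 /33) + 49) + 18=1821253 /2574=707.56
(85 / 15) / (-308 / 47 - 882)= -799 / 125286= -0.01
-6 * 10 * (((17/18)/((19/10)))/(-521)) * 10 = 17000/29697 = 0.57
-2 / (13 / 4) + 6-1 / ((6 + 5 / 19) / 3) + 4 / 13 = 8065 / 1547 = 5.21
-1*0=0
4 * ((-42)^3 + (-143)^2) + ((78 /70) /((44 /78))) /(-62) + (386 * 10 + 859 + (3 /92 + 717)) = -114808970789 /549010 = -209120.00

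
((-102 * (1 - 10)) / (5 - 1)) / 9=51 / 2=25.50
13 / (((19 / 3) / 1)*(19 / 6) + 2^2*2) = 234 / 505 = 0.46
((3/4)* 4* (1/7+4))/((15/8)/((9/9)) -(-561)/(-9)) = -2088/10157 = -0.21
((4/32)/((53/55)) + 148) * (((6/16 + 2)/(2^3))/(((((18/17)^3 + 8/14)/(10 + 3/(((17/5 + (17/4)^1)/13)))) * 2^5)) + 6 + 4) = 117613704948755/78771683328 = 1493.10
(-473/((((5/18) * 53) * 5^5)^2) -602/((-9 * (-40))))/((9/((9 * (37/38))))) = -1527531112334789/938162109375000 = -1.63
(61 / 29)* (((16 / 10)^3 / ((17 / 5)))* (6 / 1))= 187392 / 12325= 15.20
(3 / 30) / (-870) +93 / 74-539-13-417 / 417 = -177606187 / 321900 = -551.74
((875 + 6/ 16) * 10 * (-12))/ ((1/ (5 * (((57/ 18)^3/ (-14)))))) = 1200839425/ 1008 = 1191308.95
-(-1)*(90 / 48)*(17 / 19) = 255 / 152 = 1.68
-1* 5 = -5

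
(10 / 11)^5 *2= 200000 / 161051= 1.24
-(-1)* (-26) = -26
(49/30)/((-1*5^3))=-49/3750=-0.01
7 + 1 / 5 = 36 / 5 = 7.20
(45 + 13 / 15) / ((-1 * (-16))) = 43 / 15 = 2.87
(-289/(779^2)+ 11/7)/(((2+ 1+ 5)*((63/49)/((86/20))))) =71737201/109231380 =0.66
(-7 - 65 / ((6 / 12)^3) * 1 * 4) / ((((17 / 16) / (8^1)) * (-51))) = 267136 / 867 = 308.12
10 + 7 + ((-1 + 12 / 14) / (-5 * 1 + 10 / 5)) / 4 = 1429 / 84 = 17.01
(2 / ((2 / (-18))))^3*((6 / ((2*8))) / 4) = -2187 / 4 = -546.75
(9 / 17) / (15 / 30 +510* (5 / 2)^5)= 144 / 13547011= 0.00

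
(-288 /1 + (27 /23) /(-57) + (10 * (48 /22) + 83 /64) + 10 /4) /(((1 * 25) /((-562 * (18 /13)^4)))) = 21681.33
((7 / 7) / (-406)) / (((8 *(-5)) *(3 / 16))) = 1 / 3045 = 0.00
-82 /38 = -41 /19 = -2.16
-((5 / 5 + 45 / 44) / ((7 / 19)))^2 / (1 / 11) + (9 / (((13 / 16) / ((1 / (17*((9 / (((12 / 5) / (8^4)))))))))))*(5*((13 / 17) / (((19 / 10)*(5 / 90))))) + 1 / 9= -331.46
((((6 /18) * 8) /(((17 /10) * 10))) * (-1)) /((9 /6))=-16 /153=-0.10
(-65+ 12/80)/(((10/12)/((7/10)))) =-27237/500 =-54.47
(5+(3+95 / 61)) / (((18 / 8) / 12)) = 9328 / 183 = 50.97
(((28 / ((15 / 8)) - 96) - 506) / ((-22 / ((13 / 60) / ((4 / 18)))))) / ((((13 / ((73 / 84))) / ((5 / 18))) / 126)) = 60.87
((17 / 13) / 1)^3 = 4913 / 2197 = 2.24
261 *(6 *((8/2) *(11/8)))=8613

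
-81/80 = -1.01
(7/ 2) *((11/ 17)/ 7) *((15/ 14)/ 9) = 55/ 1428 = 0.04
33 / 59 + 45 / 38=3909 / 2242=1.74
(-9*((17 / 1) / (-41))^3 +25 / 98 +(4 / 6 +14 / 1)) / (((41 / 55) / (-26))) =-225479700875 / 415386867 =-542.82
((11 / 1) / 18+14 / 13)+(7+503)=119735 / 234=511.69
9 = 9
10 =10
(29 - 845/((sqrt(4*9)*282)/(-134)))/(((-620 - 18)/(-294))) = 3976301/89958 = 44.20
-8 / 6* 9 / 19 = -12 / 19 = -0.63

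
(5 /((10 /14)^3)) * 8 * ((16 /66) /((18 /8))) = 87808 /7425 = 11.83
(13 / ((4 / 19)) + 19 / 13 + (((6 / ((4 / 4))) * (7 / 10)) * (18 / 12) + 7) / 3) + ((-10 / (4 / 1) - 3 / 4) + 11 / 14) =177943 / 2730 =65.18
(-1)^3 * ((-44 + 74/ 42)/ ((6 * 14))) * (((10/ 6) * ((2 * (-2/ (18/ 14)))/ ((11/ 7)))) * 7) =-31045/ 2673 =-11.61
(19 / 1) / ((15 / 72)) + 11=511 / 5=102.20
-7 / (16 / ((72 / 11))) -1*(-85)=1807 / 22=82.14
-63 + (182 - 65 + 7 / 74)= 4003 / 74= 54.09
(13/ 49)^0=1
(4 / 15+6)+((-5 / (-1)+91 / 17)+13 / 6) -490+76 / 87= -2318777 / 4930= -470.34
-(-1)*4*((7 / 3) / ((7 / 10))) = 40 / 3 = 13.33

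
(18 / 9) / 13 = 2 / 13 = 0.15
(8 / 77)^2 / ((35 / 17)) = 0.01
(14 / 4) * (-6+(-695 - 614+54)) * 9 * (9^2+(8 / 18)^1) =-6470191 / 2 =-3235095.50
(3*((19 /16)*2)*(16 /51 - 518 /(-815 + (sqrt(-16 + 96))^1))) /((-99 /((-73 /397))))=18907*sqrt(5) /457945455 + 234746027 /18684174564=0.01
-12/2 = -6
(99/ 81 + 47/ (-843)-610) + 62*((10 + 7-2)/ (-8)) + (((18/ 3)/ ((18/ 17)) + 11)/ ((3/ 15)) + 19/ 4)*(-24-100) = -117825269/ 10116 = -11647.42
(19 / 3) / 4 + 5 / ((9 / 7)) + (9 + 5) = 701 / 36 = 19.47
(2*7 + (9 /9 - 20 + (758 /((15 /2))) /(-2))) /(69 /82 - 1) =68306 /195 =350.29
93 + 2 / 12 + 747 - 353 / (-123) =69129 / 82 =843.04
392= 392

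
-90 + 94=4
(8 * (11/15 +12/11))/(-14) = -172/165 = -1.04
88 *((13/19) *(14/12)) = 70.25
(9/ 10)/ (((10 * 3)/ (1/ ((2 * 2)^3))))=0.00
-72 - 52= -124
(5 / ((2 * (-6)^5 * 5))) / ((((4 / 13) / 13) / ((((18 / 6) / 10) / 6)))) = -169 / 1244160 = -0.00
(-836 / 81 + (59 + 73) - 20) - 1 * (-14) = 9370 / 81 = 115.68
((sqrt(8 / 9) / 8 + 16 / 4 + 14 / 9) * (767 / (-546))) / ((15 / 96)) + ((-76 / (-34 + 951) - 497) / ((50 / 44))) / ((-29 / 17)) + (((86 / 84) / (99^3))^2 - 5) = 1271185911492930863995 / 6309268966481239836 - 236 * sqrt(2) / 315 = 200.42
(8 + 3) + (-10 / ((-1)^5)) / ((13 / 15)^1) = 293 / 13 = 22.54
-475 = -475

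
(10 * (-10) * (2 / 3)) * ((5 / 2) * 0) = 0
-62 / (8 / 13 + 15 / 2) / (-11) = 0.69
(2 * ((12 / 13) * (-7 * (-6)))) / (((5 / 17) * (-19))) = -17136 / 1235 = -13.88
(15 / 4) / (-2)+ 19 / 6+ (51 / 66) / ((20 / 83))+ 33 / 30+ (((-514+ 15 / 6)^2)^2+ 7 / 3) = 12047452427647 / 176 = 68451434247.99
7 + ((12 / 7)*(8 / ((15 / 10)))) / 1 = 113 / 7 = 16.14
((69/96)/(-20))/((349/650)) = -1495/22336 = -0.07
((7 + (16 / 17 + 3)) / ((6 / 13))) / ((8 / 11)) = 4433 / 136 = 32.60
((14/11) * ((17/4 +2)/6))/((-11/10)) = -875/726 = -1.21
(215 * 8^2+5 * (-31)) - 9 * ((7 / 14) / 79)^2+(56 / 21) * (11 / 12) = 3057266107 / 224676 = 13607.44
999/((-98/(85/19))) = -84915/1862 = -45.60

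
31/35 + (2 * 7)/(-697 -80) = 3371/3885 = 0.87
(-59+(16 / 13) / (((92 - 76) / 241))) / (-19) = 526 / 247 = 2.13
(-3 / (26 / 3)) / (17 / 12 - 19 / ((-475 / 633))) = -1350 / 104273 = -0.01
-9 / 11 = -0.82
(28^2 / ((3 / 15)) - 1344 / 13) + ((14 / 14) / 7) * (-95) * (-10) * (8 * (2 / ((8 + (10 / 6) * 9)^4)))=97192334992 / 25465531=3816.62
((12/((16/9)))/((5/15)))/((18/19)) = 171/8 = 21.38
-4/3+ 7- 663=-1972/3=-657.33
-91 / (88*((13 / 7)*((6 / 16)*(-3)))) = 49 / 99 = 0.49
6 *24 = 144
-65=-65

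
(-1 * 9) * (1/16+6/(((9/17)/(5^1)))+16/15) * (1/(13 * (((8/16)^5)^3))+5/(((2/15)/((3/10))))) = -421434057/320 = -1316981.43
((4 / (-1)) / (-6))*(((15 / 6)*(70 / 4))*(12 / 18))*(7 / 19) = 7.16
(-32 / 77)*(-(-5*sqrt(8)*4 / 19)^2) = 3.68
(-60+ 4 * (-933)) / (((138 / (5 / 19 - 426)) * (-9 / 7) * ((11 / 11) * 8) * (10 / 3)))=-4473217 / 13110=-341.21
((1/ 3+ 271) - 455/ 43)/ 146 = 33637/ 18834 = 1.79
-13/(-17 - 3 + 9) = 13/11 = 1.18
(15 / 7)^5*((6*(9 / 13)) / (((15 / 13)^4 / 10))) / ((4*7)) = 4448925 / 117649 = 37.82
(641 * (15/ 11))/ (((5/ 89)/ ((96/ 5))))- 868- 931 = 296930.31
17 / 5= 3.40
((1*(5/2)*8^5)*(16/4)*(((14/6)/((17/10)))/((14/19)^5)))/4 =63388134400/122451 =517661.22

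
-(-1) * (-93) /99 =-31 /33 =-0.94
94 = 94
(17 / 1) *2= 34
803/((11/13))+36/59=949.61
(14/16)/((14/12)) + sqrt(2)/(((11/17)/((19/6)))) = 3/4 + 323 *sqrt(2)/66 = 7.67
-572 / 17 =-33.65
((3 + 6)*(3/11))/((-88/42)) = -567/484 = -1.17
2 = 2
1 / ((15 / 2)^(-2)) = 225 / 4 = 56.25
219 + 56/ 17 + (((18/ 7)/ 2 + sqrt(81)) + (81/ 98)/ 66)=8524975/ 36652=232.59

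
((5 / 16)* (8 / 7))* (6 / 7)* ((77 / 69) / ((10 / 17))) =187 / 322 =0.58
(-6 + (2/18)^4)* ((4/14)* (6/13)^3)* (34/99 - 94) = 5839876480/369972603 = 15.78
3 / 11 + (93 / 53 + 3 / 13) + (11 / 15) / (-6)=1456981 / 682110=2.14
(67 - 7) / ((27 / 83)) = 1660 / 9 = 184.44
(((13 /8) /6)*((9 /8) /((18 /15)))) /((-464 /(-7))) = 455 /118784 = 0.00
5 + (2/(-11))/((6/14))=151/33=4.58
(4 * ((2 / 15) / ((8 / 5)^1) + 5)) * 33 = 671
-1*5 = -5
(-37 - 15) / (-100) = 0.52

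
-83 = -83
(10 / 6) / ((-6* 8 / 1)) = -5 / 144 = -0.03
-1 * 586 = -586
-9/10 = -0.90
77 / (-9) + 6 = -23 / 9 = -2.56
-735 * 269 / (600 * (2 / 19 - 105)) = 250439 / 79720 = 3.14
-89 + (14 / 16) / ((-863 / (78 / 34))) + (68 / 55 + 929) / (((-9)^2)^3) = -305323523562391 / 3430579200840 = -89.00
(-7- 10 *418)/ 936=-4187/ 936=-4.47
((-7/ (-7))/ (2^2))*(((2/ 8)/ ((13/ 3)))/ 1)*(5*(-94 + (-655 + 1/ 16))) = -179745/ 3328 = -54.01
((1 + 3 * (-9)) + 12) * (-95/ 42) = 95/ 3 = 31.67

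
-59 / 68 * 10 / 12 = -295 / 408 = -0.72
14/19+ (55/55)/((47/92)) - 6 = -2952/893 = -3.31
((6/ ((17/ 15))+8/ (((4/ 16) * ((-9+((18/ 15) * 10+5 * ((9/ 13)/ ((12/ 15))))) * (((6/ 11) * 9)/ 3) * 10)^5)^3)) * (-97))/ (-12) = 42.79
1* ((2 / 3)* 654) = 436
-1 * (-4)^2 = -16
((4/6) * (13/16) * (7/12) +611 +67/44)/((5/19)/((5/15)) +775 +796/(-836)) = 36887987/46639008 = 0.79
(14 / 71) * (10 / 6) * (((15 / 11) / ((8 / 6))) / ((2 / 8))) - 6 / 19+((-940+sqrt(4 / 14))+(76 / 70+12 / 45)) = -1460899442 / 1558095+sqrt(14) / 7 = -937.08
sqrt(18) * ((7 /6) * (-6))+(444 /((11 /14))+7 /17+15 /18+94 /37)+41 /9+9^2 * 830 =8444375041 /124542 -21 * sqrt(2) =67773.73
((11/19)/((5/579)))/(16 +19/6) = 38214/10925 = 3.50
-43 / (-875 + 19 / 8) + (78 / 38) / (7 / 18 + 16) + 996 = 38978819762 / 39128505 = 996.17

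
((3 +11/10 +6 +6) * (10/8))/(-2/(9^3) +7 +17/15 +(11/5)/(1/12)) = 586845/1006912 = 0.58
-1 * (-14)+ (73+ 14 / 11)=971 / 11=88.27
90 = 90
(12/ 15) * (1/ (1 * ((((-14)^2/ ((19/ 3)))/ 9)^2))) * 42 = 9747/ 3430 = 2.84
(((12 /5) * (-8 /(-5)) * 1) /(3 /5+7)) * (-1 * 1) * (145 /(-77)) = 1392 /1463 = 0.95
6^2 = 36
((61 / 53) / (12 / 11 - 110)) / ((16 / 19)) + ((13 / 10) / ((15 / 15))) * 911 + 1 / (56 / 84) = 6023231071 / 5079520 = 1185.79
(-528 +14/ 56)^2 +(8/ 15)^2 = 1002673249/ 3600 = 278520.35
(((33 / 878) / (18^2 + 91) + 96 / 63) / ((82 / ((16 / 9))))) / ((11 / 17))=792916244 / 15529267215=0.05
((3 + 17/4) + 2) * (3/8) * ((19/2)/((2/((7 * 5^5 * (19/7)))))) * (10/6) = 208703125/128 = 1630493.16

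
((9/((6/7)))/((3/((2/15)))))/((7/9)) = 3/5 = 0.60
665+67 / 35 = 23342 / 35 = 666.91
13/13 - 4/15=11/15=0.73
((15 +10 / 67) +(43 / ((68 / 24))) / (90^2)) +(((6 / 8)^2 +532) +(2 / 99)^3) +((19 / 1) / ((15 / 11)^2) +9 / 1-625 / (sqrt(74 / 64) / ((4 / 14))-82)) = 574.92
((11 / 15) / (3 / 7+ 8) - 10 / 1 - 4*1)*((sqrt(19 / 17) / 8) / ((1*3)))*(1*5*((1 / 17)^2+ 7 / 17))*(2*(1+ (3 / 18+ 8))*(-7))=23702525*sqrt(323) / 2608803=163.29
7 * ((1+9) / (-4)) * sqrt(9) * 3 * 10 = -1575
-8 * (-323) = 2584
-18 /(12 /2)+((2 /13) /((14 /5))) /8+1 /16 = -4267 /1456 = -2.93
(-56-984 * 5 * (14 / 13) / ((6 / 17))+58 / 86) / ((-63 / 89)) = 749629823 / 35217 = 21286.02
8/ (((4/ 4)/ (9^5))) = 472392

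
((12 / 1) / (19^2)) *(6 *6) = 432 / 361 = 1.20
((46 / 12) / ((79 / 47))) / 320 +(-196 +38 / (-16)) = -30088439 / 151680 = -198.37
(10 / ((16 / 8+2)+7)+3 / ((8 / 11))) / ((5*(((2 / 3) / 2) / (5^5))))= 830625 / 88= 9438.92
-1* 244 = -244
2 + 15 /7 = 29 /7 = 4.14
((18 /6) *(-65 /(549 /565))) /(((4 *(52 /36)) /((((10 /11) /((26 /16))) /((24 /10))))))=-70625 /8723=-8.10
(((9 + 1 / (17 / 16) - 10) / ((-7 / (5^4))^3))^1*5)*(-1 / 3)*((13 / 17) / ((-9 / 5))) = 79345703125 / 2676429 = 29646.11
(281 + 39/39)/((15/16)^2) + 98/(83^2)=165784246/516675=320.87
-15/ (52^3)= -15/ 140608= -0.00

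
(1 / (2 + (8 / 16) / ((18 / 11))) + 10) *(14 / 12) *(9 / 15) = 3031 / 415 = 7.30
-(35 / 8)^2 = -1225 / 64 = -19.14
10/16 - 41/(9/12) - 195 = -5977/24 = -249.04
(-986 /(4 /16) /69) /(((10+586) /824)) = -812464 /10281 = -79.03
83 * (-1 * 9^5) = -4901067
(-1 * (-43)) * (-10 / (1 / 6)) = -2580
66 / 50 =33 / 25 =1.32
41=41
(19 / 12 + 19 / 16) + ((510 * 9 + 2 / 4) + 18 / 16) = 220531 / 48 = 4594.40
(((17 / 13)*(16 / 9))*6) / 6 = 272 / 117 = 2.32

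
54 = 54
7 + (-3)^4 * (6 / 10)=278 / 5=55.60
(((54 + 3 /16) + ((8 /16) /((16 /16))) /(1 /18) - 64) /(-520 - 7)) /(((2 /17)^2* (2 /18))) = 1989 /1984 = 1.00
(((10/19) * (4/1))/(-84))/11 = -10/4389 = -0.00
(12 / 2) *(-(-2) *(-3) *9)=-324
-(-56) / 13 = 56 / 13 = 4.31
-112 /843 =-0.13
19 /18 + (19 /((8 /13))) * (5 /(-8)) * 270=-1500221 /288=-5209.10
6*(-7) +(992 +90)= 1040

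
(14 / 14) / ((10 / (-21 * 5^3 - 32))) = -2657 / 10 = -265.70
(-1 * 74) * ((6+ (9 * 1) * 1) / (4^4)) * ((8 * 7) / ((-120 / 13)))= 3367 / 128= 26.30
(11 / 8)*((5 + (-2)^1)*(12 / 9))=11 / 2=5.50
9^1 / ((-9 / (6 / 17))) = -6 / 17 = -0.35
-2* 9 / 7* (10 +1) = -198 / 7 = -28.29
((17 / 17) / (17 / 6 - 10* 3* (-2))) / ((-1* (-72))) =1 / 4524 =0.00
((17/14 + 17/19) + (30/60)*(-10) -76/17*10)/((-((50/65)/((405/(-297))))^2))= 327369393/2188648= 149.58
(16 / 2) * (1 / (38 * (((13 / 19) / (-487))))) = -1948 / 13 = -149.85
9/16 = 0.56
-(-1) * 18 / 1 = 18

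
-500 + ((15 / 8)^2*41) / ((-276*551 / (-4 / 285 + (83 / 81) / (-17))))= -14146715831195 / 28293435648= -500.00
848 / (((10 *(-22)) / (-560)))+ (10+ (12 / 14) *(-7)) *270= 35624 / 11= 3238.55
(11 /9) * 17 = 187 /9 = 20.78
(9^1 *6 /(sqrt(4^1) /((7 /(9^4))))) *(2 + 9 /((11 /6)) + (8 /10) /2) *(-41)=-38458 /4455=-8.63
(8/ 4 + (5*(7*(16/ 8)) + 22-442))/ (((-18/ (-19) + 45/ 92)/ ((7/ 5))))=-1419376/ 4185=-339.16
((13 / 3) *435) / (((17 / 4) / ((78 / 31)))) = 588120 / 527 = 1115.98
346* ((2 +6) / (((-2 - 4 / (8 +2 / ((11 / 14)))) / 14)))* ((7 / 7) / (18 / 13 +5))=-14609504 / 5727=-2550.99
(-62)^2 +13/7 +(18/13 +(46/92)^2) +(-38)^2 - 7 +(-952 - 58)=1555915/364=4274.49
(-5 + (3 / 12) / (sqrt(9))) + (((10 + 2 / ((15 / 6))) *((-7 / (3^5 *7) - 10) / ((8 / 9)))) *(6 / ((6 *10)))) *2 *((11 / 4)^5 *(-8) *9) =10570715687 / 38400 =275279.05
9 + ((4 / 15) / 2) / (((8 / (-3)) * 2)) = 359 / 40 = 8.98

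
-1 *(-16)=16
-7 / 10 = -0.70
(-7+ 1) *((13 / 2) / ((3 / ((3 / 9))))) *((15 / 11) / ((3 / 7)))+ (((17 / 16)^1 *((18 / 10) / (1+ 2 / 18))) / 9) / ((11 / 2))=-181541 / 13200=-13.75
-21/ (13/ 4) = -84/ 13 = -6.46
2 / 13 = 0.15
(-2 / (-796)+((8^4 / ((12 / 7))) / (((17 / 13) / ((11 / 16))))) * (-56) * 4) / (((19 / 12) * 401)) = -11422867354 / 25775077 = -443.17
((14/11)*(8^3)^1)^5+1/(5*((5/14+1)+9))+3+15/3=13719174807371322987314/116761975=117496940312728.72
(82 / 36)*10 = 205 / 9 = 22.78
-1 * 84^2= -7056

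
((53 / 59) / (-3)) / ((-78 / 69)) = 1219 / 4602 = 0.26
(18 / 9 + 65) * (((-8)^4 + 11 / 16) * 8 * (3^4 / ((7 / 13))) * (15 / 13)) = 5335853535 / 14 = 381132395.36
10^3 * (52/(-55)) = -10400/11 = -945.45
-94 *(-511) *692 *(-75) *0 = 0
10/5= 2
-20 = -20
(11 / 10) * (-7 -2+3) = -33 / 5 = -6.60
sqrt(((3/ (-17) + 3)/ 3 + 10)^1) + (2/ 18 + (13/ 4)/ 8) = 149/ 288 + sqrt(3162)/ 17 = 3.83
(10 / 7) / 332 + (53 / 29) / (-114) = -11264 / 960393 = -0.01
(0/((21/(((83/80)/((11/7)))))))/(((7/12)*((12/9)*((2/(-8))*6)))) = 0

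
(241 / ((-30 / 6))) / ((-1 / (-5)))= -241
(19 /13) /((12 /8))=38 /39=0.97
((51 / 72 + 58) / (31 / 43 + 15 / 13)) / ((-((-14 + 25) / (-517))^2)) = -1739876879 / 25152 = -69174.49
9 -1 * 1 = 8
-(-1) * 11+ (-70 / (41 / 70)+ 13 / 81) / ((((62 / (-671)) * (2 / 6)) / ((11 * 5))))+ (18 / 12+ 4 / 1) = 7314528298 / 34317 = 213145.91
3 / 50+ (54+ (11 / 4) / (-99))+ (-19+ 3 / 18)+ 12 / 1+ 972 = 917279 / 900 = 1019.20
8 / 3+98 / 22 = 235 / 33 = 7.12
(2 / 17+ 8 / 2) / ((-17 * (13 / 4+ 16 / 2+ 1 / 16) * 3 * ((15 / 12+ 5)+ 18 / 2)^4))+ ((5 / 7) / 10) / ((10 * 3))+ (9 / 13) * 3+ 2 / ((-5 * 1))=6640758644361461 / 3954471048904740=1.68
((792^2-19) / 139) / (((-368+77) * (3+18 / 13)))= -8154185 / 2305593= -3.54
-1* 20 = -20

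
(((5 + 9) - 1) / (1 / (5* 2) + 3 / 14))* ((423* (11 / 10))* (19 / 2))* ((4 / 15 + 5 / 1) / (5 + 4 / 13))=83457101 / 460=181428.48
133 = 133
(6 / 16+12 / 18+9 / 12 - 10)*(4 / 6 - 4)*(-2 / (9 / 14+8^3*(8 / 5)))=-34475 / 516501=-0.07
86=86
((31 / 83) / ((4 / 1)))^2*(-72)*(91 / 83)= -787059 / 1143574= -0.69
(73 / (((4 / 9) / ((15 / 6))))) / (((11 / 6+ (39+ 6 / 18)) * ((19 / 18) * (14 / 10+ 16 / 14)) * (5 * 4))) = 620865 / 3341416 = 0.19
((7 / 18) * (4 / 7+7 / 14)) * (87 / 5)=29 / 4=7.25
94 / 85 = 1.11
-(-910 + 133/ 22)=19887/ 22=903.95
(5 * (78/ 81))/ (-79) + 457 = 974651/ 2133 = 456.94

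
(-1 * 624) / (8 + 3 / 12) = -832 / 11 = -75.64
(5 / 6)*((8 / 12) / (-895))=-1 / 1611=-0.00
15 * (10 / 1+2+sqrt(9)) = 225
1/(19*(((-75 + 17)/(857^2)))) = -734449/1102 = -666.47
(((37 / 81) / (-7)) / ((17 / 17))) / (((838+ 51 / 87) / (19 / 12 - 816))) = 10486429 / 165466476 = 0.06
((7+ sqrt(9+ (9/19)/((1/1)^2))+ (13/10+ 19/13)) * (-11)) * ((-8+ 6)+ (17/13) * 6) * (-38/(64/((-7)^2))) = 24022.04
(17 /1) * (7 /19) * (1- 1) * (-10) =0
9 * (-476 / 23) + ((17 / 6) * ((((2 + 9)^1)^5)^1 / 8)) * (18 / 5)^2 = 739037.83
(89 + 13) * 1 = 102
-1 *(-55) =55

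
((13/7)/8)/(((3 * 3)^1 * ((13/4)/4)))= 2/63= 0.03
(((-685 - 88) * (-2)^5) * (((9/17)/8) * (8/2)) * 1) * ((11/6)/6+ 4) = 479260/17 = 28191.76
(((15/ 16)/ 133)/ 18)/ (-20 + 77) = 5/ 727776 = 0.00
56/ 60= 14/ 15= 0.93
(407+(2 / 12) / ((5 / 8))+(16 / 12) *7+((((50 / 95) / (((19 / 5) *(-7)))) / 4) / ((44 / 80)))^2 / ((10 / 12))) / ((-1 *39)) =-10.68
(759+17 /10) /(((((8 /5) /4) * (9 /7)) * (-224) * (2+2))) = -7607 /4608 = -1.65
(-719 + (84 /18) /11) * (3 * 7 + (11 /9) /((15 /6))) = -22930471 /1485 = -15441.39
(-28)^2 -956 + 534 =362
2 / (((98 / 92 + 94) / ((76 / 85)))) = 6992 / 371705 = 0.02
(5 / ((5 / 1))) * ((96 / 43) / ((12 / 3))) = 24 / 43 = 0.56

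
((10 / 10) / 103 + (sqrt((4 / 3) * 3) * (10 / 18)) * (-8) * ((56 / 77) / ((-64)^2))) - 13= -4239299 / 326304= -12.99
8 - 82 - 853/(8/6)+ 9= -704.75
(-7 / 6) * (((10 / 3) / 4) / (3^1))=-35 / 108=-0.32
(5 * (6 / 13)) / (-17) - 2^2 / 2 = -472 / 221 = -2.14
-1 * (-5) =5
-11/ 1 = -11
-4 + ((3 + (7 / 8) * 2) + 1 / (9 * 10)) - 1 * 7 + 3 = -583 / 180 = -3.24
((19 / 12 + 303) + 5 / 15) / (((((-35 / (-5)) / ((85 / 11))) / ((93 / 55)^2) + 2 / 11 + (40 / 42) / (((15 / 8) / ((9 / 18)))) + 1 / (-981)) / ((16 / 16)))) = 1505127172857 / 3710045288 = 405.69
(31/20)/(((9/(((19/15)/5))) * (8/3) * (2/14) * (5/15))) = 4123/12000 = 0.34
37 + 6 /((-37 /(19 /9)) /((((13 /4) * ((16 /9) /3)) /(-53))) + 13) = 18112507 /489367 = 37.01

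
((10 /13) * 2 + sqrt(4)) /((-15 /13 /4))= -184 /15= -12.27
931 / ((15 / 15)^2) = 931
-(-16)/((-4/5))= -20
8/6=1.33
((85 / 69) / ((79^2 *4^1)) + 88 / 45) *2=50528411 / 12918870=3.91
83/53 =1.57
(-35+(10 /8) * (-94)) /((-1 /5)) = 1525 /2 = 762.50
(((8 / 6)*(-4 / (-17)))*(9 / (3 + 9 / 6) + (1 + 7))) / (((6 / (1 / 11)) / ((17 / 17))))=80 / 1683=0.05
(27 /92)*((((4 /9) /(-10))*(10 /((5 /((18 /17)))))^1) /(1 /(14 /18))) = -42 /1955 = -0.02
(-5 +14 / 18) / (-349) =38 / 3141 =0.01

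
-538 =-538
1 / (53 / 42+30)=0.03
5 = 5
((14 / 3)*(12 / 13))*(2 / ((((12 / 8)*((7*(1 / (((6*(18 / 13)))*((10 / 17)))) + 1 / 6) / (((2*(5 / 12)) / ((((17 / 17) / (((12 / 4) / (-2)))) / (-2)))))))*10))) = 20160 / 22451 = 0.90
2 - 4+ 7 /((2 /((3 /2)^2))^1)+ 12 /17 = 895 /136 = 6.58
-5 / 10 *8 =-4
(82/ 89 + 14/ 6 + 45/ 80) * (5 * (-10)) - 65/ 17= -7069315/ 36312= -194.68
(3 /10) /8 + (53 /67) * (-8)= -33719 /5360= -6.29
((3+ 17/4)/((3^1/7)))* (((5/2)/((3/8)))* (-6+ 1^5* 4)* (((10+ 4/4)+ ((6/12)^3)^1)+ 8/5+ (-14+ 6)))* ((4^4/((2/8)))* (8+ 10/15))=-9458176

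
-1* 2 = -2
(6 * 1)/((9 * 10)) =1/15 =0.07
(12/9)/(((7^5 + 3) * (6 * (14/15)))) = 1/70602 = 0.00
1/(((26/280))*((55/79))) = 2212/143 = 15.47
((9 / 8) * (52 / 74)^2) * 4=3042 / 1369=2.22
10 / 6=5 / 3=1.67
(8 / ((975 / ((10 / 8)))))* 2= 4 / 195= 0.02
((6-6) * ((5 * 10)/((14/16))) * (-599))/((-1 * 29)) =0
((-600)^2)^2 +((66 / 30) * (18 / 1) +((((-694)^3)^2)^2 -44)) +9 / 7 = 436899642969909124767985028867317651 / 35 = 12482846941997403564799570000000000.00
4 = 4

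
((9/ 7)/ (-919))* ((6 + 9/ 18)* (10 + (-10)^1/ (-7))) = -4680/ 45031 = -0.10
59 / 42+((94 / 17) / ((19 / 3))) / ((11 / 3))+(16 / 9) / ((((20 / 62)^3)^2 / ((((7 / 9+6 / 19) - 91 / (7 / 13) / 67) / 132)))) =-156257405907343 / 10123118775000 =-15.44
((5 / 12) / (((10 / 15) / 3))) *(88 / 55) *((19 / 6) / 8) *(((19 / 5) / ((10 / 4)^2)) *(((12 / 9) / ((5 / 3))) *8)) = 2888 / 625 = 4.62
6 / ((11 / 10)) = 60 / 11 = 5.45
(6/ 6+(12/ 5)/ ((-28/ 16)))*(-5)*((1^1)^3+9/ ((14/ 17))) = 2171/ 98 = 22.15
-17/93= -0.18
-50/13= -3.85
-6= -6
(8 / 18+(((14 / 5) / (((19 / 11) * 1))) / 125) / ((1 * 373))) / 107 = 17718886 / 4265488125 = 0.00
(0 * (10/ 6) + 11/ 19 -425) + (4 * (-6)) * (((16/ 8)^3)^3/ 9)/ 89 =-2230912/ 5073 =-439.76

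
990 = 990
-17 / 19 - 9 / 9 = -36 / 19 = -1.89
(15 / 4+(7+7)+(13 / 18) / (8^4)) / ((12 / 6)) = 1308685 / 147456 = 8.88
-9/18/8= -1/16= -0.06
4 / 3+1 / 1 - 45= -128 / 3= -42.67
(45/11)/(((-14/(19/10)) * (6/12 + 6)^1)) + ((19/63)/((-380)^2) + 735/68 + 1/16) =6277199603/581981400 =10.79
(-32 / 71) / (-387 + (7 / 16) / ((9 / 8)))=576 / 494089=0.00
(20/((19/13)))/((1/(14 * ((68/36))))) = 361.87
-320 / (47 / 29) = -9280 / 47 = -197.45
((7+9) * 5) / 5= 16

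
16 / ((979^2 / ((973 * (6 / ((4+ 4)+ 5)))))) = 93408 / 12459733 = 0.01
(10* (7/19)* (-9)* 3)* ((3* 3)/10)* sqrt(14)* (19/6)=-567* sqrt(14)/2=-1060.76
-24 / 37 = -0.65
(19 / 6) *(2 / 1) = 19 / 3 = 6.33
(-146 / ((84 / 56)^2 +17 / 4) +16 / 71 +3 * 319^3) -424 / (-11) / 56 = 97385255.45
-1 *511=-511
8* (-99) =-792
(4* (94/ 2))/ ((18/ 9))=94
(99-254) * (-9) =1395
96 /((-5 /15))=-288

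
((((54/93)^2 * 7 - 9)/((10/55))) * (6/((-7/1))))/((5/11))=68.87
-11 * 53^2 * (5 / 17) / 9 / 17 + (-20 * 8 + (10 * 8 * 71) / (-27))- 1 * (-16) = -3228637 / 7803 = -413.77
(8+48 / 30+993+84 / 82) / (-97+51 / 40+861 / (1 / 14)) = 0.08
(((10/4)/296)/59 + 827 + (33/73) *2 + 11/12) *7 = 44378904493/7649232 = 5801.75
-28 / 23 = -1.22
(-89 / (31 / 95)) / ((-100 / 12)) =5073 / 155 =32.73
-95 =-95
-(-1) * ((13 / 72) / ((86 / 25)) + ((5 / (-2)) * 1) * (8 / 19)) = -1.00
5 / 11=0.45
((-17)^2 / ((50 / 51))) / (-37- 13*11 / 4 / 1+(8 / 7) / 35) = -1444422 / 356315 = -4.05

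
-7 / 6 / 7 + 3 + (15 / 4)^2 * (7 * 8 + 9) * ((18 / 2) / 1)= 395011 / 48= 8229.40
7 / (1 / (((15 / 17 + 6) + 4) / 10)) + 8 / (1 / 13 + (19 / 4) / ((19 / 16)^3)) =4817803 / 464882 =10.36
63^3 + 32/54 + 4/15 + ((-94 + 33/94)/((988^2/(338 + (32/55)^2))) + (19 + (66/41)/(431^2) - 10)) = 7136380585161164237333743/28539035211486056400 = 250056.83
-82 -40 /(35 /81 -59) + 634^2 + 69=401943.68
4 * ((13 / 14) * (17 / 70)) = 221 / 245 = 0.90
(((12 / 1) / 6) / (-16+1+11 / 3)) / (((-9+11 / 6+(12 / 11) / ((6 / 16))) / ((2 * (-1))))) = -396 / 4777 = -0.08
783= 783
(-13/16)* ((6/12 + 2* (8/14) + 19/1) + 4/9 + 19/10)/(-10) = 94133/50400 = 1.87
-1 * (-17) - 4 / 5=81 / 5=16.20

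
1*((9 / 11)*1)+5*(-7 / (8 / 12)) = -1137 / 22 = -51.68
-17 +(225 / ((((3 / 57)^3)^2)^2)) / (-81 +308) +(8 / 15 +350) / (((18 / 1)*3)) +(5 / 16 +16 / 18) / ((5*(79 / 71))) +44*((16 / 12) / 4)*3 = 254934039007882473287561 / 116205840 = 2193814347092043.51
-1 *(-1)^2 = -1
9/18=1/2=0.50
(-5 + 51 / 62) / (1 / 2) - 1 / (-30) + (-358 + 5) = -336029 / 930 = -361.32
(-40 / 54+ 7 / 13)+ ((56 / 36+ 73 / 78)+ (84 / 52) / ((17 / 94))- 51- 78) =-1405571 / 11934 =-117.78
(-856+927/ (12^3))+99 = -145241/ 192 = -756.46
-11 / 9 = -1.22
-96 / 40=-12 / 5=-2.40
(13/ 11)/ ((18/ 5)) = 65/ 198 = 0.33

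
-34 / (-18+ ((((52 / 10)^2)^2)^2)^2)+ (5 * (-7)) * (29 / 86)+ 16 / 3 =-2140676232232389599181541 / 330913401980706804216462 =-6.47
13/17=0.76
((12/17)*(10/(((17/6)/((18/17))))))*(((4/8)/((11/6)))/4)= 0.18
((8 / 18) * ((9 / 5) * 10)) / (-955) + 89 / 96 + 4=450947 / 91680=4.92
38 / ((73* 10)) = 19 / 365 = 0.05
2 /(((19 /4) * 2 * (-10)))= -2 /95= -0.02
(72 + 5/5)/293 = 73/293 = 0.25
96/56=12/7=1.71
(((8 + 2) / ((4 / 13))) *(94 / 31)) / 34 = 3055 / 1054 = 2.90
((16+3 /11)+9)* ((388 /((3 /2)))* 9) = 647184 /11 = 58834.91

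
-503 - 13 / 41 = -20636 / 41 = -503.32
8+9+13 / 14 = 251 / 14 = 17.93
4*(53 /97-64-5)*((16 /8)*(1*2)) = -106240 /97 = -1095.26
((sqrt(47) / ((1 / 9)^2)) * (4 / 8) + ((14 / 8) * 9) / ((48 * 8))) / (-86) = -81 * sqrt(47) / 172-21 / 44032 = -3.23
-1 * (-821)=821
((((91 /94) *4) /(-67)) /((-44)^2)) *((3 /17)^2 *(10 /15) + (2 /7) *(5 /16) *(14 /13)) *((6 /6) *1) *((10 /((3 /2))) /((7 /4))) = -0.00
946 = 946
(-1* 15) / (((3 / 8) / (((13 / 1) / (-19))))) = 520 / 19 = 27.37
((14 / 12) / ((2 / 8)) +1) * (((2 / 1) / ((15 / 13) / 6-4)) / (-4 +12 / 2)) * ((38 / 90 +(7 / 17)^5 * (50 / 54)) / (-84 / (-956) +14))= -39689642072 / 867332594205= -0.05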